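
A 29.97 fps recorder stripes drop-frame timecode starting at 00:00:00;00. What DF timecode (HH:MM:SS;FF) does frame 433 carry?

Each 10-minute DF block holds 10 × 60 × 30 − 9 × 2 = 17982 frames. 433 ÷ 17982 → 0 full blocks, remainder 433.
Within the partial block the first minute is 1800 frames and each further minute 1798, so 0 further minute boundaries passed. Total skipped labels = 18 × 0 + 2 × 0 = 0.
Non-drop label index = 433 + 0 = 433; at 30 labels/s that is 00:00:14:13, i.e. DF 00:00:14;13.

00:00:14;13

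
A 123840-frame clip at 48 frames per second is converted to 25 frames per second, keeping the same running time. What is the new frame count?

64500 frames

Target frames = source frames × (target rate / source rate) = 123840 × (25)/(48) = 123840 × 25/48 = 64500.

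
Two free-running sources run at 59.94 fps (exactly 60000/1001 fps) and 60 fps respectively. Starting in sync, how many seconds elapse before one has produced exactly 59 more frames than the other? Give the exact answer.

59059/60 seconds

The gap grows by |60 − 60000/1001| = 60/1001 frames per second.
Time for a 59-frame gap: 59 ÷ (60/1001) = 59059/60 s.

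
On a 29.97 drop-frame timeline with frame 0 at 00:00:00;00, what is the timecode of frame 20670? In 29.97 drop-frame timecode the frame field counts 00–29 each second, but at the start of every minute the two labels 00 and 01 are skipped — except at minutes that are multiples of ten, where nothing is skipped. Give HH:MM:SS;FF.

00:11:29;20

Each 10-minute DF block holds 10 × 60 × 30 − 9 × 2 = 17982 frames. 20670 ÷ 17982 → 1 full block, remainder 2688.
Within the partial block the first minute is 1800 frames and each further minute 1798, so 1 further minute boundary passed. Total skipped labels = 18 × 1 + 2 × 1 = 20.
Non-drop label index = 20670 + 20 = 20690; at 30 labels/s that is 00:11:29:20, i.e. DF 00:11:29;20.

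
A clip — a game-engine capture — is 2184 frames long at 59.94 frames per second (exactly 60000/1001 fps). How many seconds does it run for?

Running time = 2184 / (60000/1001) = 36.4364 s.

36.4364 seconds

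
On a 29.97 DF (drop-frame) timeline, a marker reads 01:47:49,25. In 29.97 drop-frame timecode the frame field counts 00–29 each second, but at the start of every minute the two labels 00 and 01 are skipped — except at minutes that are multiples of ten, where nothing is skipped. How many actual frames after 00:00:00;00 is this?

193901

Complete 10-minute blocks: 10, each 17982 frames → 179820.
Remaining 7 whole minutes in the current block: 1800 + 6 × 1798 = 12588 frames.
Within the current minute: 49 × 30 + 25 − 2 = 1493 (labels ;00/;01 skipped at this minute). Total = 179820 + 12588 + 1493 = 193901.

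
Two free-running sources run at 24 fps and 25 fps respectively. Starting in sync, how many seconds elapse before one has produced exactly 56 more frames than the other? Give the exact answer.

The gap grows by |25 − 24| = 1 frame per second.
Time for a 56-frame gap: 56 ÷ (1) = 56 s.

56 seconds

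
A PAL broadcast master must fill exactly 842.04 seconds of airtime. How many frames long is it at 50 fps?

Frames = 842.04 × 50 = 42102.

42102 frames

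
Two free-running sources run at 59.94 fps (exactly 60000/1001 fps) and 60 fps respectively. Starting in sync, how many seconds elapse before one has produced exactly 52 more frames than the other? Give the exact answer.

The gap grows by |60 − 60000/1001| = 60/1001 frames per second.
Time for a 52-frame gap: 52 ÷ (60/1001) = 13013/15 s.

13013/15 seconds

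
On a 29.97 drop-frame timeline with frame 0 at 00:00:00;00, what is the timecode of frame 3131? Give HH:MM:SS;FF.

Each 10-minute DF block holds 10 × 60 × 30 − 9 × 2 = 17982 frames. 3131 ÷ 17982 → 0 full blocks, remainder 3131.
Within the partial block the first minute is 1800 frames and each further minute 1798, so 1 further minute boundary passed. Total skipped labels = 18 × 0 + 2 × 1 = 2.
Non-drop label index = 3131 + 2 = 3133; at 30 labels/s that is 00:01:44:13, i.e. DF 00:01:44;13.

00:01:44;13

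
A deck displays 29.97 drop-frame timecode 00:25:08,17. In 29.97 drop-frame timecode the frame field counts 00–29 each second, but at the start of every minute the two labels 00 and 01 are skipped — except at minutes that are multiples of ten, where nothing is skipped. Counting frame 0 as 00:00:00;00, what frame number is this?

45211

Complete 10-minute blocks: 2, each 17982 frames → 35964.
Remaining 5 whole minutes in the current block: 1800 + 4 × 1798 = 8992 frames.
Within the current minute: 8 × 30 + 17 − 2 = 255 (labels ;00/;01 skipped at this minute). Total = 35964 + 8992 + 255 = 45211.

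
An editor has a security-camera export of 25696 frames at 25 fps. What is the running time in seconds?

1027.84 seconds

Running time = 25696 / (25) = 1027.84 s.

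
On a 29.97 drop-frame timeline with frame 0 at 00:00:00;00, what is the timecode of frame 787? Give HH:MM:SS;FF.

00:00:26;07

Ten DF minutes hold 17982 frames, so frame 787 lies in block 0 (frames 0–17981) with 787 frames into that block.
The block's first minute is 1800 frames and the rest 1798 each; 787 frames reaches minute 0, so 0 × 18 + 0 × 2 = 0 labels have been skipped so far.
Adding those back, label number 787 + 0 = 787 at 30 labels/s is 26 s + 7 f = 0 h 0 min 26 s frame 7, i.e. 00:00:26;07.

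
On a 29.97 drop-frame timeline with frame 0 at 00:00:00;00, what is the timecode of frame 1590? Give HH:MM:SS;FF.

Ten DF minutes hold 17982 frames, so frame 1590 lies in block 0 (frames 0–17981) with 1590 frames into that block.
The block's first minute is 1800 frames and the rest 1798 each; 1590 frames reaches minute 0, so 0 × 18 + 0 × 2 = 0 labels have been skipped so far.
Adding those back, label number 1590 + 0 = 1590 at 30 labels/s is 53 s + 0 f = 0 h 0 min 53 s frame 0, i.e. 00:00:53;00.

00:00:53;00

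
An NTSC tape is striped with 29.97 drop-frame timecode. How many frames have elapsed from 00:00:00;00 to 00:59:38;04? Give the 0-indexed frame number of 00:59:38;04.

Complete 10-minute blocks: 5, each 17982 frames → 89910.
Remaining 9 whole minutes in the current block: 1800 + 8 × 1798 = 16184 frames.
Within the current minute: 38 × 30 + 4 − 2 = 1142 (labels ;00/;01 skipped at this minute). Total = 89910 + 16184 + 1142 = 107236.

107236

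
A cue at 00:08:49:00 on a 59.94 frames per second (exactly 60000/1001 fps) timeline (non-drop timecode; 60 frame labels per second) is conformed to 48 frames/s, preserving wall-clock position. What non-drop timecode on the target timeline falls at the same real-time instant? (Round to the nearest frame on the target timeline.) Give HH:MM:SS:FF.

00:08:49:25

Source frame index: (0×3600 + 8×60 + 49) × 60 + 0 = 31740.
Real time: 31740 / (60000/1001) = 529529/1000 s.
Target frame: (529529/1000) × (48) = 3177174/125 ≈ 25417.392 → 25417.
At 48 labels/s: frame 25417 → 00:08:49:25.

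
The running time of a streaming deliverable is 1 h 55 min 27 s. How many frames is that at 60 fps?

415620 frames

1 h 55 min 27 s = 6927 s.
Frames = 6927 × 60 = 415620.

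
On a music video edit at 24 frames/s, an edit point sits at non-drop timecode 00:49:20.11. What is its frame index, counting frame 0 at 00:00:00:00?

frame 71051

Total seconds to the label: (0 × 3600 + 49 × 60 + 20) = 2960.
Frame index = 2960 × 24 + 11 = 71051.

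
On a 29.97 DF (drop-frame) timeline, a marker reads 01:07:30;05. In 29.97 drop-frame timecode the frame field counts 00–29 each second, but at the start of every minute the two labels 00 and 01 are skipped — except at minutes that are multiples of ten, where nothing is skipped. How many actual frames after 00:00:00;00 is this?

As if non-drop at 30 labels/s: (1 × 3600 + 7 × 60 + 30) × 30 + 5 = 121505.
Minute boundaries passed: 67; those not divisible by 10: 67 − 6 = 61; dropped labels = 2 × 61 = 122.
Actual frame index = 121505 − 122 = 121383.

121383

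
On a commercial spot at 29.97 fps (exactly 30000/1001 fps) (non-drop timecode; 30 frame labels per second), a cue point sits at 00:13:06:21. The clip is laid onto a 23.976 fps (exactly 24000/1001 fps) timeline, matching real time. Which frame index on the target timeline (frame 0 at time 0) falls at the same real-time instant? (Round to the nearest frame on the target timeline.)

Source frame index: (0×3600 + 13×60 + 6) × 30 + 21 = 23601.
Real time: 23601 / (30000/1001) = 7874867/10000 s.
Target frame: (7874867/10000) × (24000/1001) = 94404/5 ≈ 18880.800 → 18881.

frame 18881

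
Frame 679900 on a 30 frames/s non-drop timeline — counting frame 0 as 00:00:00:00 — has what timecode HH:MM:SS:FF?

06:17:43:10

679900 ÷ 30 = 22663 full seconds, remainder 10 frames.
22663 s = 6 h 17 min 43 s.
Timecode: 06:17:43:10.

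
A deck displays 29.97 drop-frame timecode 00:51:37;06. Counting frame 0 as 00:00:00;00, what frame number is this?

92824

As if non-drop at 30 labels/s: (0 × 3600 + 51 × 60 + 37) × 30 + 6 = 92916.
Minute boundaries passed: 51; those not divisible by 10: 51 − 5 = 46; dropped labels = 2 × 46 = 92.
Actual frame index = 92916 − 92 = 92824.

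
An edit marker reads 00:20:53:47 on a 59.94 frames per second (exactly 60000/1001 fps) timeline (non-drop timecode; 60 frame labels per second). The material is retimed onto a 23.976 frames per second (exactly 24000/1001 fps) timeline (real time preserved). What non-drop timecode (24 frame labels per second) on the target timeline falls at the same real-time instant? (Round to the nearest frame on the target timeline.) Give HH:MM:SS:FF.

00:20:53:19

Source frame index: (0×3600 + 20×60 + 53) × 60 + 47 = 75227.
Real time: 75227 / (60000/1001) = 75302227/60000 s.
Target frame: (75302227/60000) × (24000/1001) = 150454/5 ≈ 30090.800 → 30091.
At 24 labels/s: frame 30091 → 00:20:53:19.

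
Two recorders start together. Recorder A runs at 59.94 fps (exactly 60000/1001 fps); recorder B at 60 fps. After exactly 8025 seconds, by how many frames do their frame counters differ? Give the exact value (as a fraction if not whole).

481500/1001 frames

A emits 60000/1001 × 8025 = 481500000/1001 frames; B emits 60 × 8025 = 481500.
Difference = 481500/1001 frames (≈ 481.0190); B is ahead of A.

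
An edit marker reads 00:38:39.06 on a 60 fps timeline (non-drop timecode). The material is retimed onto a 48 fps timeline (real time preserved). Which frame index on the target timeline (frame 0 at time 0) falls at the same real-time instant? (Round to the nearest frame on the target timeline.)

Source frame index: (0×3600 + 38×60 + 39) × 60 + 6 = 139146.
Real time: 139146 / (60) = 23191/10 s.
Target frame: (23191/10) × (48) = 556584/5 ≈ 111316.800 → 111317.

frame 111317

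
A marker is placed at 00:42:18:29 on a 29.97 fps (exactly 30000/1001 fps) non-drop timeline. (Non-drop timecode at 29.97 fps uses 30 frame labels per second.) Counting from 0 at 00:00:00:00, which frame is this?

Total seconds to the label: (0 × 3600 + 42 × 60 + 18) = 2538.
Frame index = 2538 × 30 + 29 = 76169.

frame 76169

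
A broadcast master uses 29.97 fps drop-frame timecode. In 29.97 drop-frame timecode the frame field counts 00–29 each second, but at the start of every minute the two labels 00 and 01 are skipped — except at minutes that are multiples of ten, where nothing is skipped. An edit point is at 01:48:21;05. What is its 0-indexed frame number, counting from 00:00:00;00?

194839

Complete 10-minute blocks: 10, each 17982 frames → 179820.
Remaining 8 whole minutes in the current block: 1800 + 7 × 1798 = 14386 frames.
Within the current minute: 21 × 30 + 5 − 2 = 633 (labels ;00/;01 skipped at this minute). Total = 179820 + 14386 + 633 = 194839.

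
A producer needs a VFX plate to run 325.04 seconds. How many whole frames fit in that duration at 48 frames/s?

Frames = 325.04 × 48 = 390048/25 ≈ 15601.9200.
Complete frames: 15601.

15601 frames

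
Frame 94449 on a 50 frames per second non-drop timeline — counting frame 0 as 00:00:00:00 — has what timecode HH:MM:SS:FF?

00:31:28:49

94449 ÷ 50 = 1888 full seconds, remainder 49 frames.
1888 s = 0 h 31 min 28 s.
Timecode: 00:31:28:49.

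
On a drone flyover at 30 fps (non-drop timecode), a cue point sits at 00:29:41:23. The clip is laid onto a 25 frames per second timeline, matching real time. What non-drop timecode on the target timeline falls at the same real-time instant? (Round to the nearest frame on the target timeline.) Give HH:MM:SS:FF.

Source frame index: (0×3600 + 29×60 + 41) × 30 + 23 = 53453.
Real time: 53453 / (30) = 53453/30 s.
Target frame: (53453/30) × (25) = 267265/6 ≈ 44544.167 → 44544.
At 25 labels/s: frame 44544 → 00:29:41:19.

00:29:41:19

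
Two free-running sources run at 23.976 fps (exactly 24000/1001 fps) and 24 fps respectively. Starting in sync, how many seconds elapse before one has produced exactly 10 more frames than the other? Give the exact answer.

5005/12 seconds

The gap grows by |24 − 24000/1001| = 24/1001 frames per second.
Time for a 10-frame gap: 10 ÷ (24/1001) = 5005/12 s.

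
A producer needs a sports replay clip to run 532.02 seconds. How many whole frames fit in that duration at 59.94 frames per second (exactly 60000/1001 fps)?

31889 frames

Frames = 532.02 × 60000/1001 = 31921200/1001 ≈ 31889.3107.
Complete frames: 31889.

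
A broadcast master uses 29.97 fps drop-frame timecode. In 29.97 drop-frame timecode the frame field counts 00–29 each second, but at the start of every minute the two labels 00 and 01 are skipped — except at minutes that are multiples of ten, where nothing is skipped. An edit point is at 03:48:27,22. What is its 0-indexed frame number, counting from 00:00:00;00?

410820

Complete 10-minute blocks: 22, each 17982 frames → 395604.
Remaining 8 whole minutes in the current block: 1800 + 7 × 1798 = 14386 frames.
Within the current minute: 27 × 30 + 22 − 2 = 830 (labels ;00/;01 skipped at this minute). Total = 395604 + 14386 + 830 = 410820.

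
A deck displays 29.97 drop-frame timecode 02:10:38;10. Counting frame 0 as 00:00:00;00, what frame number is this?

As if non-drop at 30 labels/s: (2 × 3600 + 10 × 60 + 38) × 30 + 10 = 235150.
Minute boundaries passed: 130; those not divisible by 10: 130 − 13 = 117; dropped labels = 2 × 117 = 234.
Actual frame index = 235150 − 234 = 234916.

234916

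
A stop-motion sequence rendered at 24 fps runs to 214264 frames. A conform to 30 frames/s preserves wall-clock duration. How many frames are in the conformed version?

Frames at target rate = 214264 × (30) / (24) = 267830.

267830 frames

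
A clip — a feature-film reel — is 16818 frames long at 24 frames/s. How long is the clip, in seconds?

Running time = 16818 / (24) = 700.75 s.

700.75 seconds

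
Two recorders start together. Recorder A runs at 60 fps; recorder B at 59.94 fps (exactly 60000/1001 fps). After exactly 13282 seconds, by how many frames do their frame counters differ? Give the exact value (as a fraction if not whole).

A emits 60 × 13282 = 796920 frames; B emits 60000/1001 × 13282 = 796920000/1001.
Difference = 796920/1001 frames (≈ 796.1239); B is behind A.

796920/1001 frames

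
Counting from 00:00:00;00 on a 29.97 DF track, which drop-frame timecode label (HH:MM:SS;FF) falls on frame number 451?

Ten DF minutes hold 17982 frames, so frame 451 lies in block 0 (frames 0–17981) with 451 frames into that block.
The block's first minute is 1800 frames and the rest 1798 each; 451 frames reaches minute 0, so 0 × 18 + 0 × 2 = 0 labels have been skipped so far.
Adding those back, label number 451 + 0 = 451 at 30 labels/s is 15 s + 1 f = 0 h 0 min 15 s frame 1, i.e. 00:00:15;01.

00:00:15;01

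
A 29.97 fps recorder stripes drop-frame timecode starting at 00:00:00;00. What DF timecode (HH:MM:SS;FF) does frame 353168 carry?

03:16:24;02

Ten DF minutes hold 17982 frames, so frame 353168 lies in block 19 (frames 341658–359639) with 11510 frames into that block.
The block's first minute is 1800 frames and the rest 1798 each; 11510 frames reaches minute 6, so 19 × 18 + 6 × 2 = 354 labels have been skipped so far.
Adding those back, label number 353168 + 354 = 353522 at 30 labels/s is 11784 s + 2 f = 3 h 16 min 24 s frame 2, i.e. 03:16:24;02.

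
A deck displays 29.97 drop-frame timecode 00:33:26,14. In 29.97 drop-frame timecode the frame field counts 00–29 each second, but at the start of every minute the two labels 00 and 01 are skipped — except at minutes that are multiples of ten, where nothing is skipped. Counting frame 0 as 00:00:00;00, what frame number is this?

60134

Complete 10-minute blocks: 3, each 17982 frames → 53946.
Remaining 3 whole minutes in the current block: 1800 + 2 × 1798 = 5396 frames.
Within the current minute: 26 × 30 + 14 − 2 = 792 (labels ;00/;01 skipped at this minute). Total = 53946 + 5396 + 792 = 60134.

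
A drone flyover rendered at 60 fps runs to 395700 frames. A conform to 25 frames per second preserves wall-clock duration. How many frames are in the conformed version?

Target frames = source frames × (target rate / source rate) = 395700 × (25)/(60) = 395700 × 5/12 = 164875.

164875 frames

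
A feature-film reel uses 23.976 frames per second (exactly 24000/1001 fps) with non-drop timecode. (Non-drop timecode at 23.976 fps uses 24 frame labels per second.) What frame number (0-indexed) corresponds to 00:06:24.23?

Total seconds to the label: (0 × 3600 + 6 × 60 + 24) = 384.
Frame index = 384 × 24 + 23 = 9239.

9239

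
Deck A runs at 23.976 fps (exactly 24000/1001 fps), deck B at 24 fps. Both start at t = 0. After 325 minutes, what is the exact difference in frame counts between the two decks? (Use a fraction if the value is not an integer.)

325 min = 19500 s.
A emits 24000/1001 × 19500 = 36000000/77 frames; B emits 24 × 19500 = 468000.
Difference = 36000/77 frames (≈ 467.5325); B is ahead of A.

36000/77 frames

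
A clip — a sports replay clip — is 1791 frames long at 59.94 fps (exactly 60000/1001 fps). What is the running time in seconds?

29.87985 seconds

Running time = 1791 / (60000/1001) = 29.87985 s.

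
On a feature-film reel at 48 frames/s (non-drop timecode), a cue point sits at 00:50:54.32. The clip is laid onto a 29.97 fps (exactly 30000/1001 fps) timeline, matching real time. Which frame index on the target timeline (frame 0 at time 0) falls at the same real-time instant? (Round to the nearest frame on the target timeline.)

frame 91548

Source frame index: (0×3600 + 50×60 + 54) × 48 + 32 = 146624.
Real time: 146624 / (48) = 9164/3 s.
Target frame: (9164/3) × (30000/1001) = 91640000/1001 ≈ 91548.452 → 91548.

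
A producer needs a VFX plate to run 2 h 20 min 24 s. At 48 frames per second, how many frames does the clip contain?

2 h 20 min 24 s = 8424 s.
Frames = 8424 × 48 = 404352.

404352 frames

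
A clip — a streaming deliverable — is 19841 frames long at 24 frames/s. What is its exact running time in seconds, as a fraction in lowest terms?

19841/24 seconds

Running time = 19841 ÷ (24) = 19841 × 1/24 = 19841/24 s.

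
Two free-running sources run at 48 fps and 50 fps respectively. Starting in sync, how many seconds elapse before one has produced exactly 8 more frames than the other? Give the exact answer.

The gap grows by |50 − 48| = 2 frames per second.
Time for a 8-frame gap: 8 ÷ (2) = 4 s.

4 seconds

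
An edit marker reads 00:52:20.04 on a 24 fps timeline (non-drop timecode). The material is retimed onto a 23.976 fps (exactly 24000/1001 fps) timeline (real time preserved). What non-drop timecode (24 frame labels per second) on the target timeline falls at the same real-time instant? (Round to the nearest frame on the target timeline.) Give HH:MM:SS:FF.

00:52:17:01

Source frame index: (0×3600 + 52×60 + 20) × 24 + 4 = 75364.
Real time: 75364 / (24) = 18841/6 s.
Target frame: (18841/6) × (24000/1001) = 75364000/1001 ≈ 75288.711 → 75289.
At 24 labels/s: frame 75289 → 00:52:17:01.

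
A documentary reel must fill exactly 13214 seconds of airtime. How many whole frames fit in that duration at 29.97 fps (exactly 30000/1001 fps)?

Frames = 13214 × 30000/1001 = 396420000/1001 ≈ 396023.9760.
Complete frames: 396023.

396023 frames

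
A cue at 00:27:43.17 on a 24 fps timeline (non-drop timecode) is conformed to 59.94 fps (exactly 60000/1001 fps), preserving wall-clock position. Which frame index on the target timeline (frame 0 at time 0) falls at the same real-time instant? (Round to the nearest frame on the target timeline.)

frame 99723

Source frame index: (0×3600 + 27×60 + 43) × 24 + 17 = 39929.
Real time: 39929 / (24) = 39929/24 s.
Target frame: (39929/24) × (60000/1001) = 99822500/1001 ≈ 99722.777 → 99723.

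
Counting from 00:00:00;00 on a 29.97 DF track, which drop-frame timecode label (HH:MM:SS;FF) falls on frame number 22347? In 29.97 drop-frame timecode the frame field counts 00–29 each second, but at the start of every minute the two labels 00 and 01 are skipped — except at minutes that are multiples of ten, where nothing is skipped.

Ten DF minutes hold 17982 frames, so frame 22347 lies in block 1 (frames 17982–35963) with 4365 frames into that block.
The block's first minute is 1800 frames and the rest 1798 each; 4365 frames reaches minute 2, so 1 × 18 + 2 × 2 = 22 labels have been skipped so far.
Adding those back, label number 22347 + 22 = 22369 at 30 labels/s is 745 s + 19 f = 0 h 12 min 25 s frame 19, i.e. 00:12:25;19.

00:12:25;19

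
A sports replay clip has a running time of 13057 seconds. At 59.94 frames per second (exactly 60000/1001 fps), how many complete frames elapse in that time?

Frames = 13057 × 60000/1001 = 71220000/91 ≈ 782637.3626.
Complete frames: 782637.

782637 frames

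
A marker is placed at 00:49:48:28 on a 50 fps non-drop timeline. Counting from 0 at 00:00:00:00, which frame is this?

Total seconds to the label: (0 × 3600 + 49 × 60 + 48) = 2988.
Frame index = 2988 × 50 + 28 = 149428.

frame 149428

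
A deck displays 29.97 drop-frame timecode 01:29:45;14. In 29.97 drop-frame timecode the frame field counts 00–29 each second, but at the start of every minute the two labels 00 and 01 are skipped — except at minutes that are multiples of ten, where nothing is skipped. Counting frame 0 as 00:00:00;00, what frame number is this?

Complete 10-minute blocks: 8, each 17982 frames → 143856.
Remaining 9 whole minutes in the current block: 1800 + 8 × 1798 = 16184 frames.
Within the current minute: 45 × 30 + 14 − 2 = 1362 (labels ;00/;01 skipped at this minute). Total = 143856 + 16184 + 1362 = 161402.

161402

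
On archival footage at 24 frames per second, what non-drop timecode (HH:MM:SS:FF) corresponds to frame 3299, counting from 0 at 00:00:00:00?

3299 ÷ 24 = 137 full seconds, remainder 11 frames.
137 s = 0 h 2 min 17 s.
Timecode: 00:02:17:11.

00:02:17:11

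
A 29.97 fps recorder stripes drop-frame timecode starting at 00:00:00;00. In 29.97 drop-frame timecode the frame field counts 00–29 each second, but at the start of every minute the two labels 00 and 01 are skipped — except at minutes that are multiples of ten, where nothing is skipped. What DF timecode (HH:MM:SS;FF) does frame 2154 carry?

Ten DF minutes hold 17982 frames, so frame 2154 lies in block 0 (frames 0–17981) with 2154 frames into that block.
The block's first minute is 1800 frames and the rest 1798 each; 2154 frames reaches minute 1, so 0 × 18 + 1 × 2 = 2 labels have been skipped so far.
Adding those back, label number 2154 + 2 = 2156 at 30 labels/s is 71 s + 26 f = 0 h 1 min 11 s frame 26, i.e. 00:01:11;26.

00:01:11;26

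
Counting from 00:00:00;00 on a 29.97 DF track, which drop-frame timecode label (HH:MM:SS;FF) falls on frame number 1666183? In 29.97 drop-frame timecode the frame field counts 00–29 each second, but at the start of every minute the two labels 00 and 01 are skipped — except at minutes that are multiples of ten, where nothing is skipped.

Ten DF minutes hold 17982 frames, so frame 1666183 lies in block 92 (frames 1654344–1672325) with 11839 frames into that block.
The block's first minute is 1800 frames and the rest 1798 each; 11839 frames reaches minute 6, so 92 × 18 + 6 × 2 = 1668 labels have been skipped so far.
Adding those back, label number 1666183 + 1668 = 1667851 at 30 labels/s is 55595 s + 1 f = 15 h 26 min 35 s frame 1, i.e. 15:26:35;01.

15:26:35;01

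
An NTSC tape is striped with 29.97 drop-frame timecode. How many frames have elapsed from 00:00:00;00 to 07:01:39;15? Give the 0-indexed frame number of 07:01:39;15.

758227

Complete 10-minute blocks: 42, each 17982 frames → 755244.
Remaining 1 whole minute in the current block: 1800 + 0 × 1798 = 1800 frames.
Within the current minute: 39 × 30 + 15 − 2 = 1183 (labels ;00/;01 skipped at this minute). Total = 755244 + 1800 + 1183 = 758227.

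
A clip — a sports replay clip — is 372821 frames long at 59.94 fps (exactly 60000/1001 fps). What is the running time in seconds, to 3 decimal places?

Running time = 372821 × 1001/60000 = 373193821/60000 s ≈ 6219.897 s.

6219.897 seconds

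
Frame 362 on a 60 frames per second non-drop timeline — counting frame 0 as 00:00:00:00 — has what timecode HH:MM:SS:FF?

00:00:06:02

362 ÷ 60 = 6 full seconds, remainder 2 frames.
6 s = 0 h 0 min 6 s.
Timecode: 00:00:06:02.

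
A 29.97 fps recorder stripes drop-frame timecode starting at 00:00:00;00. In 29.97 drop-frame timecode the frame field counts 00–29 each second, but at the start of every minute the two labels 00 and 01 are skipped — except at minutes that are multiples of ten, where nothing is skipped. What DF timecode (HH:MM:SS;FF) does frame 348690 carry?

Ten DF minutes hold 17982 frames, so frame 348690 lies in block 19 (frames 341658–359639) with 7032 frames into that block.
The block's first minute is 1800 frames and the rest 1798 each; 7032 frames reaches minute 3, so 19 × 18 + 3 × 2 = 348 labels have been skipped so far.
Adding those back, label number 348690 + 348 = 349038 at 30 labels/s is 11634 s + 18 f = 3 h 13 min 54 s frame 18, i.e. 03:13:54;18.

03:13:54;18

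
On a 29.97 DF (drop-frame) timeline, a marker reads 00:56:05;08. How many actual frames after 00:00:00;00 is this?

100856

As if non-drop at 30 labels/s: (0 × 3600 + 56 × 60 + 5) × 30 + 8 = 100958.
Minute boundaries passed: 56; those not divisible by 10: 56 − 5 = 51; dropped labels = 2 × 51 = 102.
Actual frame index = 100958 − 102 = 100856.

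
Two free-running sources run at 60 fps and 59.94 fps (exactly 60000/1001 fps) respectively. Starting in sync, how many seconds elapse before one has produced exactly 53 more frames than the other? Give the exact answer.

The gap grows by |60000/1001 − 60| = 60/1001 frames per second.
Time for a 53-frame gap: 53 ÷ (60/1001) = 53053/60 s.

53053/60 seconds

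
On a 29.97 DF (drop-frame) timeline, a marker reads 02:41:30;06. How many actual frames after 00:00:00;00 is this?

Complete 10-minute blocks: 16, each 17982 frames → 287712.
Remaining 1 whole minute in the current block: 1800 + 0 × 1798 = 1800 frames.
Within the current minute: 30 × 30 + 6 − 2 = 904 (labels ;00/;01 skipped at this minute). Total = 287712 + 1800 + 904 = 290416.

290416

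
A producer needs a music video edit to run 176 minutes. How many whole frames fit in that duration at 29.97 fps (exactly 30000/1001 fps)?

316483 frames

176 min = 10560 s.
Frames = 10560 × 30000/1001 = 28800000/91 ≈ 316483.5165.
Complete frames: 316483.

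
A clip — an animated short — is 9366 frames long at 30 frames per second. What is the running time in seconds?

Running time = 9366 / (30) = 312.2 s.

312.2 seconds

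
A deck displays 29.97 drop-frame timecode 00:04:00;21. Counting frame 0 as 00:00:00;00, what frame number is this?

As if non-drop at 30 labels/s: (0 × 3600 + 4 × 60 + 0) × 30 + 21 = 7221.
Minute boundaries passed: 4; those not divisible by 10: 4 − 0 = 4; dropped labels = 2 × 4 = 8.
Actual frame index = 7221 − 8 = 7213.

7213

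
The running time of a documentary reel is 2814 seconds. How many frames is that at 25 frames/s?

70350 frames

Frames = 2814 × 25 = 70350.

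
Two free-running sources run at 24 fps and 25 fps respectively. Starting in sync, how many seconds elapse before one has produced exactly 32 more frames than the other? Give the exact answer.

The gap grows by |25 − 24| = 1 frame per second.
Time for a 32-frame gap: 32 ÷ (1) = 32 s.

32 seconds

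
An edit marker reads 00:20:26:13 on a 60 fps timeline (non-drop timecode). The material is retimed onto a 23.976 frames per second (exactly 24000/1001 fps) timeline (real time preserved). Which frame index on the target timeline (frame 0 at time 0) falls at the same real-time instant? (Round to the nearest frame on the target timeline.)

frame 29400

Source frame index: (0×3600 + 20×60 + 26) × 60 + 13 = 73573.
Real time: 73573 / (60) = 73573/60 s.
Target frame: (73573/60) × (24000/1001) = 29429200/1001 ≈ 29399.800 → 29400.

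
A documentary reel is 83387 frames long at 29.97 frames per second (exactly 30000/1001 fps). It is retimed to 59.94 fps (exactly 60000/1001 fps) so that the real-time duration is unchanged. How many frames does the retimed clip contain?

Target frames = source frames × (target rate / source rate) = 83387 × (60000/1001)/(30000/1001) = 83387 × 2 = 166774.

166774 frames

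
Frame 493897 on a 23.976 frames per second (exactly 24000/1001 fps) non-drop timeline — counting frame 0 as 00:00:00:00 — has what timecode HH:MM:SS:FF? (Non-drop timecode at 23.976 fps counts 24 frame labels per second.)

05:42:59:01

493897 ÷ 24 = 20579 full seconds, remainder 1 frame.
20579 s = 5 h 42 min 59 s.
Timecode: 05:42:59:01.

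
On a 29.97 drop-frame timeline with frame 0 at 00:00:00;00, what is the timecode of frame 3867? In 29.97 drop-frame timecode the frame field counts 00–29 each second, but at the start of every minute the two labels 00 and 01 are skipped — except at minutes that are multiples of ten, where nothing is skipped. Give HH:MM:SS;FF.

00:02:09;01

Each 10-minute DF block holds 10 × 60 × 30 − 9 × 2 = 17982 frames. 3867 ÷ 17982 → 0 full blocks, remainder 3867.
Within the partial block the first minute is 1800 frames and each further minute 1798, so 2 further minute boundaries passed. Total skipped labels = 18 × 0 + 2 × 2 = 4.
Non-drop label index = 3867 + 4 = 3871; at 30 labels/s that is 00:02:09:01, i.e. DF 00:02:09;01.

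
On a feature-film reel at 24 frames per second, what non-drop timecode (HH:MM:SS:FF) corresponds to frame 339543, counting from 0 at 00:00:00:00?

339543 ÷ 24 = 14147 full seconds, remainder 15 frames.
14147 s = 3 h 55 min 47 s.
Timecode: 03:55:47:15.

03:55:47:15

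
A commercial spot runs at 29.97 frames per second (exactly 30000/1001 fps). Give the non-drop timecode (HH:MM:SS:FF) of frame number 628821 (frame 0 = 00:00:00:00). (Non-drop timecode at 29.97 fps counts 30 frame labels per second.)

05:49:20:21

628821 ÷ 30 = 20960 full seconds, remainder 21 frames.
20960 s = 5 h 49 min 20 s.
Timecode: 05:49:20:21.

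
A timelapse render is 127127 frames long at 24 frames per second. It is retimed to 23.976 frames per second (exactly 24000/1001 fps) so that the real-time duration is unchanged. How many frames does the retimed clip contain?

127000 frames

Target frames = source frames × (target rate / source rate) = 127127 × (24000/1001)/(24) = 127127 × 1000/1001 = 127000.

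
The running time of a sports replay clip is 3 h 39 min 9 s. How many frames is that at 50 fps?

657450 frames

3 h 39 min 9 s = 13149 s.
Frames = 13149 × 50 = 657450.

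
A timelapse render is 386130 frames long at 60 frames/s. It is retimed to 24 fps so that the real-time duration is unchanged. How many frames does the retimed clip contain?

Target frames = source frames × (target rate / source rate) = 386130 × (24)/(60) = 386130 × 2/5 = 154452.

154452 frames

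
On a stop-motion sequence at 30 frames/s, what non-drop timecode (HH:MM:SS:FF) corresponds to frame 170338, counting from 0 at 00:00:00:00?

170338 ÷ 30 = 5677 full seconds, remainder 28 frames.
5677 s = 1 h 34 min 37 s.
Timecode: 01:34:37:28.

01:34:37:28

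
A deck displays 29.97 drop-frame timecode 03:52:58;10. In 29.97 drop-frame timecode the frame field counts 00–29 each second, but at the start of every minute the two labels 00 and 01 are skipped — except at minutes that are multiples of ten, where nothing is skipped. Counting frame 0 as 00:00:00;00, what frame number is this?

Complete 10-minute blocks: 23, each 17982 frames → 413586.
Remaining 2 whole minutes in the current block: 1800 + 1 × 1798 = 3598 frames.
Within the current minute: 58 × 30 + 10 − 2 = 1748 (labels ;00/;01 skipped at this minute). Total = 413586 + 3598 + 1748 = 418932.

418932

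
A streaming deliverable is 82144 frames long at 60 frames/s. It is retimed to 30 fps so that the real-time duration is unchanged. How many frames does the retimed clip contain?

Frames at target rate = 82144 × (30) / (60) = 41072.

41072 frames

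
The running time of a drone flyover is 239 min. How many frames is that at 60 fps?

239 min = 14340 s.
Frames = 14340 × 60 = 860400.

860400 frames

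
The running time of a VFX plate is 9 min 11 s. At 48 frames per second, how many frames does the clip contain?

9 min 11 s = 551 s.
Frames = 551 × 48 = 26448.

26448 frames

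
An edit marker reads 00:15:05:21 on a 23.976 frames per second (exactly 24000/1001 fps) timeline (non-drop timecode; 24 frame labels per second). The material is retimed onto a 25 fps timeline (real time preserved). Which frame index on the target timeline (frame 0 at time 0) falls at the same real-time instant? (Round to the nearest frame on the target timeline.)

Source frame index: (0×3600 + 15×60 + 5) × 24 + 21 = 21741.
Real time: 21741 / (24000/1001) = 7254247/8000 s.
Target frame: (7254247/8000) × (25) = 7254247/320 ≈ 22669.522 → 22670.

frame 22670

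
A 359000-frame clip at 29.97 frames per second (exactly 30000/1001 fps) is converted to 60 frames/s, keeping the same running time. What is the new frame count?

718718 frames

Target frames = source frames × (target rate / source rate) = 359000 × (60)/(30000/1001) = 359000 × 1001/500 = 718718.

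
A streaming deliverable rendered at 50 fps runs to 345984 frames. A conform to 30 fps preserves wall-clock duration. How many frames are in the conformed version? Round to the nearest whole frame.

207590 frames

Frames at target rate = 345984 × (30) / (50) = 1037952/5 ≈ 207590.400.
Nearest whole frame: 207590.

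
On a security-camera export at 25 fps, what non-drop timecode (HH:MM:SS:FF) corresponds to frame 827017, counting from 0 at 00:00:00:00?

827017 ÷ 25 = 33080 full seconds, remainder 17 frames.
33080 s = 9 h 11 min 20 s.
Timecode: 09:11:20:17.

09:11:20:17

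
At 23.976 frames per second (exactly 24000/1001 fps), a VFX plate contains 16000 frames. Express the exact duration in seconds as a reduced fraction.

Running time = 16000 ÷ (24000/1001) = 16000 × 1001/24000 = 2002/3 s.

2002/3 seconds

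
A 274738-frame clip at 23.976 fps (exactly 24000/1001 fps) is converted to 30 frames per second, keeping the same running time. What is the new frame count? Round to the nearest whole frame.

Frames at target rate = 274738 × (30) / (24000/1001) = 137506369/400 ≈ 343765.922.
Nearest whole frame: 343766.

343766 frames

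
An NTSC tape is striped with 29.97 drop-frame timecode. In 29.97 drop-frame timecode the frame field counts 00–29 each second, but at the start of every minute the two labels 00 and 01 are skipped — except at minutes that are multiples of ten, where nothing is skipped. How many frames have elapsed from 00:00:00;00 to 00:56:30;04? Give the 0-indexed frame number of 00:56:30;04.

As if non-drop at 30 labels/s: (0 × 3600 + 56 × 60 + 30) × 30 + 4 = 101704.
Minute boundaries passed: 56; those not divisible by 10: 56 − 5 = 51; dropped labels = 2 × 51 = 102.
Actual frame index = 101704 − 102 = 101602.

101602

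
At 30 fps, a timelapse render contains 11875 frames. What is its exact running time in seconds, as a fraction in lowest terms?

Running time = 11875 ÷ (30) = 11875 × 1/30 = 2375/6 s.

2375/6 seconds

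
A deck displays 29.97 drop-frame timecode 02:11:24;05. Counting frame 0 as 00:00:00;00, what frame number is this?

As if non-drop at 30 labels/s: (2 × 3600 + 11 × 60 + 24) × 30 + 5 = 236525.
Minute boundaries passed: 131; those not divisible by 10: 131 − 13 = 118; dropped labels = 2 × 118 = 236.
Actual frame index = 236525 − 236 = 236289.

236289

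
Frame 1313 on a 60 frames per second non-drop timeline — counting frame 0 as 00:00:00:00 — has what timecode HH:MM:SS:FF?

1313 ÷ 60 = 21 full seconds, remainder 53 frames.
21 s = 0 h 0 min 21 s.
Timecode: 00:00:21:53.

00:00:21:53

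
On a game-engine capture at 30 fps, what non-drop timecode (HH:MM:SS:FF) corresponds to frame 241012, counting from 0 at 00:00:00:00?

02:13:53:22

241012 ÷ 30 = 8033 full seconds, remainder 22 frames.
8033 s = 2 h 13 min 53 s.
Timecode: 02:13:53:22.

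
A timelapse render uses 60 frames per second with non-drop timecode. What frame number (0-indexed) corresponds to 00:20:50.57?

Total seconds to the label: (0 × 3600 + 20 × 60 + 50) = 1250.
Frame index = 1250 × 60 + 57 = 75057.

frame 75057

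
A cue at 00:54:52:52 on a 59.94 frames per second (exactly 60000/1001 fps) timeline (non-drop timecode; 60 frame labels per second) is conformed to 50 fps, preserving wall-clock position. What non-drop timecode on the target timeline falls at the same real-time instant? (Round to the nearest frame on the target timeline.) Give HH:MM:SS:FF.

Source frame index: (0×3600 + 54×60 + 52) × 60 + 52 = 197572.
Real time: 197572 / (60000/1001) = 49442393/15000 s.
Target frame: (49442393/15000) × (50) = 49442393/300 ≈ 164807.977 → 164808.
At 50 labels/s: frame 164808 → 00:54:56:08.

00:54:56:08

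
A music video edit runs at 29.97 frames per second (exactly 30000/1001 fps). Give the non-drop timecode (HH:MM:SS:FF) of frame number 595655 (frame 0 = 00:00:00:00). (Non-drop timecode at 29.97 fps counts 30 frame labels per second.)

595655 ÷ 30 = 19855 full seconds, remainder 5 frames.
19855 s = 5 h 30 min 55 s.
Timecode: 05:30:55:05.

05:30:55:05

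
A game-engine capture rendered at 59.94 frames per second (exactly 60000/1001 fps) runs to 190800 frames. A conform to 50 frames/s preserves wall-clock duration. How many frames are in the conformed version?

Target frames = source frames × (target rate / source rate) = 190800 × (50)/(60000/1001) = 190800 × 1001/1200 = 159159.

159159 frames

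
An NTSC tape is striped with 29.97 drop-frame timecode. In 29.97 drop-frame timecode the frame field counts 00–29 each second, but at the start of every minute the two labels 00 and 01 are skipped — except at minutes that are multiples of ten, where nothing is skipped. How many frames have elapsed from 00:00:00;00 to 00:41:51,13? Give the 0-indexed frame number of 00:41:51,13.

Complete 10-minute blocks: 4, each 17982 frames → 71928.
Remaining 1 whole minute in the current block: 1800 + 0 × 1798 = 1800 frames.
Within the current minute: 51 × 30 + 13 − 2 = 1541 (labels ;00/;01 skipped at this minute). Total = 71928 + 1800 + 1541 = 75269.

75269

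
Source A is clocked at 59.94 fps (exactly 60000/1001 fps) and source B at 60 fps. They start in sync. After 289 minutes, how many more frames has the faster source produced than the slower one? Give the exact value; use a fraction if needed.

1040400/1001 frames

289 min = 17340 s.
A emits 60000/1001 × 17340 = 1040400000/1001 frames; B emits 60 × 17340 = 1040400.
Difference = 1040400/1001 frames (≈ 1039.3606); B is ahead of A.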